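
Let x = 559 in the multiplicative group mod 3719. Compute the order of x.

The order of 559 must divide p − 1 = 3718 = 2 · 11 · 13^2.
Divisors: 1, 2, 11, 13, 22, 26, 143, 169, 286, 338, 1859, 3718.
Check each in increasing order: 559^1 ≡ 559;  559^2 ≡ 85;  559^11 ≡ 842;  559^13 ≡ 909;  559^22 ≡ 2354;  559^26 ≡ 663;  559^143 ≡ 3360;  559^169 ≡ 3718;  559^286 ≡ 2435;  559^338 ≡ 1.
Smallest exponent giving 1 is 338.

338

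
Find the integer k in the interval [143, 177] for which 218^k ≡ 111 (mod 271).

Compute 218^143 mod 271 = 143, then multiply by 218 repeatedly:
  218^143=143  218^144=9  218^145=65  218^146=78  218^147=202
  218^148=134  218^149=215  218^150=258  218^151=147  218^152=68
  218^153=190  218^154=228  218^155=111
Found 111 at exponent 155.

155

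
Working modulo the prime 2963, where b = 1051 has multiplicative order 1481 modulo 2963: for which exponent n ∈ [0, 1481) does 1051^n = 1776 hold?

1349

Baby-step giant-step with m = ceil(sqrt(1481)) = 39.
Baby table (1051^j mod 2963 for j=0..38):
  0:1  1:1051  2:2365  3:2621  4:2044  5:69  6:1407  7:220
  8:106  9:1775  10:1798  11:2267  12:365  13:1388  14:992  15:2579
  16:2347  17:1481  18:956  19:299  20:171  21:1941  22:1447  23:778
  24:2853  25:2910  26:594  27:2064  28:348  29:1299  30:2269  31:2467
  32:192  33:308  34:741  35:2485  36:1332  37:1396  38:511
Giant step factor: 1051^(-39) ≡ 43 (mod 2963).
Scan 1776·43^i mod 2963 for i = 0, 1, …:
  i=0: 1776   i=1: 2293   i=2: 820   i=3: 2667
  i=4: 2087   i=5: 851   i=6: 1037   i=7: 146
  i=8: 352   i=9: 321     …   i=33: 87
  i=34: 778
Match at i=34, j=23: n = 34·39 + 23 = 1349.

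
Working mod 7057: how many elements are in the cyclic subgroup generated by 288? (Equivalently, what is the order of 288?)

3528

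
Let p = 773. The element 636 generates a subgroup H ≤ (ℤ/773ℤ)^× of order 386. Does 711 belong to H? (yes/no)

yes

711 ∈ ⟨636⟩ iff 711^386 ≡ 1 (mod 773), since |⟨636⟩| = 386.
711^386 mod 773 = 1.
Since 1 = 1, 711 lies in the subgroup.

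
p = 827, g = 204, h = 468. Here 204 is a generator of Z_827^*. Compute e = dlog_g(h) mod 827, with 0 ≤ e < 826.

Baby-step giant-step with m = ceil(sqrt(826)) = 29.
Baby table (204^j mod 827 for j=0..28):
  0:1  1:204  2:266  3:509  4:461  5:593  6:230  7:608
  8:809  9:463  10:174  11:762  12:799  13:77  14:822  15:634
  16:324  17:763  18:176  19:343  20:504  21:268  22:90  23:166
  24:784  25:325  26:140  27:442  28:25
Giant step factor: 204^(-29) ≡ 6 (mod 827).
Scan 468·6^i mod 827 for i = 0, 1, …:
  i=0: 468   i=1: 327   i=2: 308   i=3: 194
  i=4: 337   i=5: 368   i=6: 554   i=7: 16
  i=8: 96   i=9: 576     …   i=25: 127
  i=26: 762
Match at i=26, j=11: e = 26·29 + 11 = 765.

765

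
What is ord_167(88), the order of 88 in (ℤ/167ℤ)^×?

The order of 88 must divide p − 1 = 166 = 2 · 83.
Divisors: 1, 2, 83, 166.
Check each in increasing order: 88^1 ≡ 88;  88^2 ≡ 62;  88^83 ≡ 1.
Smallest exponent giving 1 is 83.

83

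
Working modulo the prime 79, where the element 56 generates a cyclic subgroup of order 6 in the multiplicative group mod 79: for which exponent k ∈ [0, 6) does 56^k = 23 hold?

4

Successive powers of 56 modulo 79:
  56^0=1  56^1=56  56^2=55  56^3=78  56^4=23
So 56^4 ≡ 23 (mod 79), giving k = 4.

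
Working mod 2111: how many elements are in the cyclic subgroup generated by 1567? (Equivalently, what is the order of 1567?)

The order of 1567 must divide p − 1 = 2110 = 2 · 5 · 211.
Divisors: 1, 2, 5, 10, 211, 422, 1055, 2110.
Check each in increasing order: 1567^1 ≡ 1567;  1567^2 ≡ 396;  1567^5 ≡ 1828;  1567^10 ≡ 1982;  1567^211 ≡ 1786;  1567^422 ≡ 75;  1567^1055 ≡ 1.
Smallest exponent giving 1 is 1055.

1055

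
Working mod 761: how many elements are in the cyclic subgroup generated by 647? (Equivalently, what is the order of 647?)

760

The order of 647 must divide p − 1 = 760 = 2^3 · 5 · 19.
Divisors: 1, 2, 4, 5, 8, 10, 19, 20, 38, 40, 76, 95, 152, 190, 380, 760.
Check each in increasing order: 647^1 ≡ 647;  647^2 ≡ 59;  647^4 ≡ 437;  647^5 ≡ 408;  647^8 ≡ 719;  647^10 ≡ 566;  647^19 ≡ 87;  647^20 ≡ 736;  647^38 ≡ 720;  647^40 ≡ 625;  647^76 ≡ 159;  647^95 ≡ 135;  647^152 ≡ 168;  647^190 ≡ 722;  647^380 ≡ 760;  647^760 ≡ 1.
Smallest exponent giving 1 is 760.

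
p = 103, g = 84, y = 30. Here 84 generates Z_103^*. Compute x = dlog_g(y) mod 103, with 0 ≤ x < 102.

24

Baby-step giant-step with m = ceil(sqrt(102)) = 11.
Baby table (84^j mod 103 for j=0..10):
  0:1  1:84  2:52  3:42  4:26  5:21  6:13  7:62
  8:58  9:31  10:29
Giant step factor: 84^(-11) ≡ 20 (mod 103).
Scan 30·20^i mod 103 for i = 0, 1, …:
  i=0: 30   i=1: 85   i=2: 52
Match at i=2, j=2: x = 2·11 + 2 = 24.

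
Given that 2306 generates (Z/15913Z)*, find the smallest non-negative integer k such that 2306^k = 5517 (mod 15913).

2088

Baby-step giant-step with m = ceil(sqrt(15912)) = 127.
Baby table (2306^j mod 15913 for j=0..126):
  0:1  1:2306  2:2694  3:6294  4:1308  5:8691  6:6979  7:5531
  8:8173  9:5946  10:10383  11:10046  12:12661  13:11824  14:7175  15:11943
  16:11068  17:14269  18:12143  19:10791  20:12027  21:13816  22:1870  23:15710
  24:9272  25:10073  26:11271  27:4997  28:2070  29:15433  30:7030  31:11746
  32:2350  33:8680  34:13439  35:7723  36:2591  37:7471  38:10260  39:12842
  40:15472  41:1486  42:5421  43:9121  44:11953  45:2302  46:9383  47:11431
  48:7958  49:3459  50:4041  51:9441  52:1962  53:5080  54:2512  55:340
  56:4303  57:8919  58:7618  59:15069  60:11035  61:1823  62:2806  63:9958
  64:689  65:13447  66:10258  67:8230  68:10084  69:4811  70:2805  71:7652
  72:13908  73:7153  74:8950  75:15452  76:3105  77:15193  78:10545  79:1706
  80:3525  81:13020  82:12202  83:3628  84:11843  85:3250  86:15390  87:3350
  88:7295  89:2229  90:175  91:5725  92:9973  93:3453  94:6118  95:9190
  96:11937  97:13145  98:14018  99:6205  100:2943  101:7620  102:3768  103:510
  104:14411  105:5422  106:11427  107:14647  108:8596  109:10691  110:4209  111:14937
  112:8990  113:12214  114:15387  115:12345  116:15126  117:15173  118:12164  119:11478
  120:4949  121:2773  122:13425  123:7265  124:12614  125:14833  126:7861
Giant step factor: 2306^(-127) ≡ 1281 (mod 15913).
Scan 5517·1281^i mod 15913 for i = 0, 1, …:
  i=0: 5517   i=1: 1905   i=2: 5616   i=3: 1420
  i=4: 4938   i=5: 8117   i=6: 6688   i=7: 6134
  i=8: 12545   i=9: 13928     …   i=15: 15494
  i=16: 4303
Match at i=16, j=56: k = 16·127 + 56 = 2088.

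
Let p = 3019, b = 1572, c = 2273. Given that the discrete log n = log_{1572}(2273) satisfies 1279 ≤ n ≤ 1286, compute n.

Compute 1572^1279 mod 3019 = 2273, then multiply by 1572 repeatedly:
  1572^1279=2273
Found 2273 at exponent 1279.

1279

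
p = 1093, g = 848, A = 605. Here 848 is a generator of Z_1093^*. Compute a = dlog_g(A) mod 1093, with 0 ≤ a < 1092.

851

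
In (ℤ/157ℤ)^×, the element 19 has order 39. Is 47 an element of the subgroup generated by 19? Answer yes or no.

yes

47 ∈ ⟨19⟩ iff 47^39 ≡ 1 (mod 157), since |⟨19⟩| = 39.
47^39 mod 157 = 1.
Since 1 = 1, 47 lies in the subgroup.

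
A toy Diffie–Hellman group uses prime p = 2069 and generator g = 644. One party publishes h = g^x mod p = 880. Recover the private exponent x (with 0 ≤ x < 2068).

1994

Baby-step giant-step with m = ceil(sqrt(2068)) = 46.
Baby table (644^j mod 2069 for j=0..45):
  0:1  1:644  2:936  3:705  4:909  5:1938  6:465  7:1524
  8:750  9:923  10:609  11:1155  12:1049  13:1062  14:1158  15:912
  16:1801  17:1204  18:1570  19:1408  20:530  21:2004  22:1589  23:1230
  24:1762  25:916  26:239  27:810  28:252  29:906  30:6  31:1795
  32:1478  33:92  34:1316  35:1283  36:721  37:868  38:362  39:1400
  40:1585  41:723  42:87  43:165  44:741  45:1334
Giant step factor: 644^(-46) ≡ 377 (mod 2069).
Scan 880·377^i mod 2069 for i = 0, 1, …:
  i=0: 880   i=1: 720   i=2: 401   i=3: 140
  i=4: 1055   i=5: 487   i=6: 1527   i=7: 497
  i=8: 1159   i=9: 384     …   i=42: 592
  i=43: 1801
Match at i=43, j=16: x = 43·46 + 16 = 1994.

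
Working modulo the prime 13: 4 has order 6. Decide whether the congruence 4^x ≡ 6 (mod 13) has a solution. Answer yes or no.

no

6 ∈ ⟨4⟩ iff 6^6 ≡ 1 (mod 13), since |⟨4⟩| = 6.
6^6 mod 13 = 12.
Since 12 ≠ 1, 6 does not lie in the subgroup.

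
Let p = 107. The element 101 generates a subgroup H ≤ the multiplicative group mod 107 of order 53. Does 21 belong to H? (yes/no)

no

21 ∈ ⟨101⟩ iff 21^53 ≡ 1 (mod 107), since |⟨101⟩| = 53.
21^53 mod 107 = 106.
Since 106 ≠ 1, 21 does not lie in the subgroup.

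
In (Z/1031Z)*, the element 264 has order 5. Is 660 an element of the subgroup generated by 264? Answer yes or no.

yes

660 ∈ ⟨264⟩ iff 660^5 ≡ 1 (mod 1031), since |⟨264⟩| = 5.
660^5 mod 1031 = 1.
Since 1 = 1, 660 lies in the subgroup.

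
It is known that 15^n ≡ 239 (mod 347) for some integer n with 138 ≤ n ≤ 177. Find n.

Compute 15^138 mod 347 = 297, then multiply by 15 repeatedly:
  15^138=297  15^139=291  15^140=201  15^141=239
Found 239 at exponent 141.

141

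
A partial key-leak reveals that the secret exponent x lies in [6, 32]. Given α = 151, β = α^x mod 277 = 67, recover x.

Compute 151^6 mod 277 = 74, then multiply by 151 repeatedly:
  151^6=74  151^7=94  151^8=67
Found 67 at exponent 8.

8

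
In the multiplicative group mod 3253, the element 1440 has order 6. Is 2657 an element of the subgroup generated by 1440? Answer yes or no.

⟨1440⟩ has order 6; its elements mod 3253 are {1, 1439, 1440, 1813, 1814, 3252}.
2657 is not in this set.

no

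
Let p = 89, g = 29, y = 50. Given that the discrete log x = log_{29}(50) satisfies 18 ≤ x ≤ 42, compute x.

Compute 29^18 mod 89 = 17, then multiply by 29 repeatedly:
  29^18=17  29^19=48  29^20=57  29^21=51  29^22=55
  29^23=82  29^24=64  29^25=76  29^26=68  29^27=14
  29^28=50
Found 50 at exponent 28.

28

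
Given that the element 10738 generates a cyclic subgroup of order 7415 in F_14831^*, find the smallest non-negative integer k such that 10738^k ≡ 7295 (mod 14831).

Baby-step giant-step with m = ceil(sqrt(7415)) = 87.
Baby table (10738^j mod 14831 for j=0..86):
  0:1  1:10738  2:8450  3:42  4:6066  5:13787  6:1764  7:2645
  8:645  9:14764  10:7273  11:12259  12:12017  13:8846  14:10624  15:460
  16:757  17:1278  18:4489  19:2132  20:9183  21:10566  22:558  23:80
  24:13673  25:8605  26:3360  27:10688  28:5466  29:7641  30:3966  31:7107
  32:9471  33:3431  34:1874  35:12176  36:10623  37:4553  38:7138  39:1236
  40:13254  41:3176  42:7419  43:7921  44:14744  45:147  46:6400  47:11177
  48:6174  49:1842  50:9673  51:7181  52:3209  53:5829  54:4982  55:1299
  56:7522  57:1610  58:10065  59:4473  60:8296  61:7462  62:9894  63:7319
  64:1953  65:280  66:10778  67:7871  68:11760  69:7746  70:4300  71:4497
  72:13881  73:2628  74:10902  75:4593  76:6559  77:12954  78:103  79:8520
  80:10152  81:4326  82:1896  83:11116  84:3720  85:5477  86:7111
Giant step factor: 10738^(-87) ≡ 1326 (mod 14831).
Scan 7295·1326^i mod 14831 for i = 0, 1, …:
  i=0: 7295   i=1: 3358   i=2: 3408   i=3: 10384
  i=4: 6016   i=5: 12969   i=6: 7765   i=7: 3676
  i=8: 9808   i=9: 13452     …   i=83: 5302
  i=84: 558
Match at i=84, j=22: k = 84·87 + 22 = 7330.

7330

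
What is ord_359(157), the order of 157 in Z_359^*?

The order of 157 must divide p − 1 = 358 = 2 · 179.
Divisors: 1, 2, 179, 358.
Check each in increasing order: 157^1 ≡ 157;  157^2 ≡ 237;  157^179 ≡ 358;  157^358 ≡ 1.
Smallest exponent giving 1 is 358.

358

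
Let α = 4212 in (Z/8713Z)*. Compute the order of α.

The order of 4212 must divide p − 1 = 8712 = 2^3 · 3^2 · 11^2.
Divisors: 1, 2, 3, 4, 6, 8, 9, 11, 12, 18, 22, 24, 33, 36, 44, 66, 72, 88, 99, 121, 132, 198, 242, 264, 363, 396, 484, 726, 792, 968, 1089, 1452, 2178, 2904, 4356, 8712.
Check each in increasing order: 4212^1 ≡ 4212;  4212^2 ≡ 1276;  4212^3 ≡ 7304;  4212^4 ≡ 7558;  4212^6 ≡ 7430;  4212^8 ≡ 936;  4212^9 ≡ 4156;  4212^11 ≡ 5552;  4212^12 ≡ 8045;  4212^18 ≡ 3170;  4212^22 ≡ 6823;  4212^24 ≡ 1861;  4212^33 ≡ 5885;  4212^36 ≡ 2811;  4212^44 ≡ 8483;  4212^66 ≡ 7763;  4212^72 ≡ 7743;  4212^88 ≡ 622;  4212^99 ≡ 2996;  4212^121 ≡ 1010;  4212^132 ≡ 5061;  4212^198 ≡ 1626;  4212^242 ≡ 679;  4212^264 ≡ 6214;  4212^363 ≡ 6176;  4212^396 ≡ 3837;  4212^484 ≡ 7965;  4212^726 ≡ 6175;  4212^792 ≡ 6312;  4212^968 ≡ 1872;  4212^1089 ≡ 8712;  4212^1452 ≡ 2537;  4212^2178 ≡ 1.
Smallest exponent giving 1 is 2178.

2178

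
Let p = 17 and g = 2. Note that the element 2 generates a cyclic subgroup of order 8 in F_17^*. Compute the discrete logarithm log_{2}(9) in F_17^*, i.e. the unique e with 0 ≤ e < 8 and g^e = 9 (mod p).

7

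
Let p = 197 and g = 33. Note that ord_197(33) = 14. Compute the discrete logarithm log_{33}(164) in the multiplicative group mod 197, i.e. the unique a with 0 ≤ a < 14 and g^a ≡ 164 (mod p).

8

Successive powers of 33 modulo 197:
  33^0=1  33^1=33  33^2=104  33^3=83  33^4=178  33^5=161
  33^6=191  33^7=196  33^8=164
So 33^8 ≡ 164 (mod 197), giving a = 8.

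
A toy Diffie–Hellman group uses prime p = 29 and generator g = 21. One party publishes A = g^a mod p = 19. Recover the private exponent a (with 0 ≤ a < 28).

Successive powers of 21 modulo 29:
  21^0=1  21^1=21  21^2=6  21^3=10  21^4=7  21^5=2
  21^6=13  21^7=12  21^8=20  21^9=14  21^10=4  21^11=26
  21^12=24  21^13=11  21^14=28  21^15=8  21^16=23  21^17=19
So 21^17 ≡ 19 (mod 29), giving a = 17.

17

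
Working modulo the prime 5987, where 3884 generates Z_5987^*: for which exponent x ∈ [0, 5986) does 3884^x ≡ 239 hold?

Baby-step giant-step with m = ceil(sqrt(5986)) = 78.
Baby table (3884^j mod 5987 for j=0..77):
  0:1  1:3884  2:4203  3:3890  4:3559  5:5160  6:2951  7:2566
  8:3976  9:2311  10:1411  11:2219  12:3303  13:4698  14:4643  15:568
  16:2896  17:4478  18:317  19:3893  20:3237  21:5795  22:2647  23:1269
  24:1495  25:5177  26:3122  27:2173  28:4249  29:2944  30:5313  31:4490
  32:5016  33:446  34:2021  35:607  36:4697  37:759  38:2352  39:4993
  40:919  41:1144  42:942  43:671  44:1819  45:336  46:5845  47:5263
  48:1874  49:4411  50:3517  51:3681  52:48  53:835  54:4173  55:1123
  56:3196  57:2213  58:3947  59:3428  60:5251  61:3162  62:1871  63:4733
  64:2882  65:3985  66:1345  67:3316  68:1307  69:5399  70:3242  71:1267
  72:5701  73:2758  74:1329  75:1042  76:5903  77:3029
Giant step factor: 3884^(-78) ≡ 5557 (mod 5987).
Scan 239·5557^i mod 5987 for i = 0, 1, …:
  i=0: 239   i=1: 4996   i=2: 1053   i=3: 2222
  i=4: 2460   i=5: 1899   i=6: 3649   i=7: 5511
  i=8: 1122   i=9: 2487     …   i=49: 3447
  i=50: 2566
Match at i=50, j=7: x = 50·78 + 7 = 3907.

3907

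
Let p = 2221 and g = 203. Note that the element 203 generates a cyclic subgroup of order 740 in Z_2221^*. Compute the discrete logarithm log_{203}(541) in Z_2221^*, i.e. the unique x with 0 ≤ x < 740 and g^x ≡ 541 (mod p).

214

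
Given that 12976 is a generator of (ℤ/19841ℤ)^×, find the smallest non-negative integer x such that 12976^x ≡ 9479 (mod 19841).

Baby-step giant-step with m = ceil(sqrt(19840)) = 141.
Baby table (12976^j mod 19841 for j=0..140):
  0:1  1:12976  2:5850  3:17775  4:16616  5:16910  6:2541  7:16115
  8:3941  9:8159  10:19449  11:12545  12:8356  13:16232  14:14217  15:18015
  16:15819  17:12199  18:2726  19:15914  20:14777  21:2928  22:18054  23:6017
  24:2257  25:1516  26:9185  27:19514  28:2822  29:11627  30:988  31:3002
  32:6069  33:2415  34:8101  35:958  36:10542  37:9138  38:4872  39:5646
  40:9524  41:13676  42:1872  43:5688  44:18809  45:1443  46:14305  47:9125
  48:14753  49:8960  50:16541  51:15919  52:293  53:12337  54:7724  55:9733
  56:7443  57:14221  58:10396  59:19378  60:3935  61:9667  62:4190  63:5100
  64:7865  65:13977  66:18812  67:689  68:12014  69:2927  70:5078  71:167
  72:4323  73:4741  74:12116  75:16973  76:6548  77:7686  78:12670  79:3394
  80:13365  81:13900  82:11710  83:6582  84:12368  85:13160  86:12514  87:2920
  88:13451  89:18740  90:18785  91:7475  92:12792  93:19027  94:12789  95:19781
  96:15080  97:6138  98:4914  99:14931  100:17132  101:6268  102:5309  103:1632
  104:6485  105:3679  106:1258  107:14506  108:18130  109:143  110:10355  111:3228
  112:2177  113:15009  114:17369  115:6225  116:2889  117:8015  118:15959  119:3467
  120:8245  121:4448  122:19620  123:9249  124:16656  125:243  126:18290  127:12839
  128:13828  129:9965  130:2043  131:2392  132:7268  133:5295  134:18378  135:3949
  136:12762  137:6726  138:15858  139:2397  140:12625
Giant step factor: 12976^(-141) ≡ 12348 (mod 19841).
Scan 9479·12348^i mod 19841 for i = 0, 1, …:
  i=0: 9479   i=1: 4633   i=2: 6681   i=3: 17951
  i=4: 15137   i=5: 9456   i=6: 18244   i=7: 2198
  i=8: 18257   i=9: 3994     …   i=71: 11330
  i=72: 3949
Match at i=72, j=135: x = 72·141 + 135 = 10287.

10287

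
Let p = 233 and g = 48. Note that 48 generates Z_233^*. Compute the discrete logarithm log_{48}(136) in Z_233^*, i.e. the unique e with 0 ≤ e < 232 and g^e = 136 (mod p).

Baby-step giant-step with m = ceil(sqrt(232)) = 16.
Baby table (48^j mod 233 for j=0..15):
  0:1  1:48  2:207  3:150  4:210  5:61  6:132  7:45
  8:63  9:228  10:226  11:130  12:182  13:115  14:161  15:39
Giant step factor: 48^(-16) ≡ 204 (mod 233).
Scan 136·204^i mod 233 for i = 0, 1, …:
  i=0: 136   i=1: 17   i=2: 206   i=3: 84
  i=4: 127   i=5: 45
Match at i=5, j=7: e = 5·16 + 7 = 87.

87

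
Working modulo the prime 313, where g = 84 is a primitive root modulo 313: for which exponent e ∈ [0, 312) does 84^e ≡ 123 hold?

151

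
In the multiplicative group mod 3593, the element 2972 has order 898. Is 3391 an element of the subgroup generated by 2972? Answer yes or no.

3391 ∈ ⟨2972⟩ iff 3391^898 ≡ 1 (mod 3593), since |⟨2972⟩| = 898.
3391^898 mod 3593 = 3592.
Since 3592 ≠ 1, 3391 does not lie in the subgroup.

no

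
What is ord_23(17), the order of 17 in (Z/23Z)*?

22

The order of 17 must divide p − 1 = 22 = 2 · 11.
Divisors: 1, 2, 11, 22.
Check each in increasing order: 17^1 ≡ 17;  17^2 ≡ 13;  17^11 ≡ 22;  17^22 ≡ 1.
Smallest exponent giving 1 is 22.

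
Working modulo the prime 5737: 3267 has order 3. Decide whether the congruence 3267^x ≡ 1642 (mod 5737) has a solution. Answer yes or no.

no

⟨3267⟩ has order 3; its elements mod 5737 are {1, 2469, 3267}.
1642 is not in this set.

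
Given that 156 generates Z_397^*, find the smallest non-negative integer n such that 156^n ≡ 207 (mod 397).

354

Baby-step giant-step with m = ceil(sqrt(396)) = 20.
Baby table (156^j mod 397 for j=0..19):
  0:1  1:156  2:119  3:302  4:266  5:208  6:291  7:138
  8:90  9:145  10:388  11:184  12:120  13:61  14:385  15:113
  16:160  17:346  18:381  19:283
Giant step factor: 156^(-20) ≡ 348 (mod 397).
Scan 207·348^i mod 397 for i = 0, 1, …:
  i=0: 207   i=1: 179   i=2: 360   i=3: 225
  i=4: 91   i=5: 305   i=6: 141   i=7: 237
  i=8: 297   i=9: 136     …   i=16: 219
  i=17: 385
Match at i=17, j=14: n = 17·20 + 14 = 354.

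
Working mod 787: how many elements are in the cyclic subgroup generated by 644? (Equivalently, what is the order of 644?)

The order of 644 must divide p − 1 = 786 = 2 · 3 · 131.
Divisors: 1, 2, 3, 6, 131, 262, 393, 786.
Check each in increasing order: 644^1 ≡ 644;  644^2 ≡ 774;  644^3 ≡ 285;  644^6 ≡ 164;  644^131 ≡ 379;  644^262 ≡ 407;  644^393 ≡ 1.
Smallest exponent giving 1 is 393.

393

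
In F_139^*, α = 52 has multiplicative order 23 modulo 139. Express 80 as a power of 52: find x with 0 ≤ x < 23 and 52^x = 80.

16

Successive powers of 52 modulo 139:
  52^0=1  52^1=52  52^2=63  52^3=79  52^4=77  52^5=112
  52^6=125  52^7=106  52^8=91  52^9=6  52^10=34  52^11=100
  52^12=57  52^13=45  52^14=116  52^15=55  52^16=80
So 52^16 ≡ 80 (mod 139), giving x = 16.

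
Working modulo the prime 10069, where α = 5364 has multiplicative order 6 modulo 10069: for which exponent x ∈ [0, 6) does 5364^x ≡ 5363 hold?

2

Successive powers of 5364 modulo 10069:
  5364^0=1  5364^1=5364  5364^2=5363
So 5364^2 ≡ 5363 (mod 10069), giving x = 2.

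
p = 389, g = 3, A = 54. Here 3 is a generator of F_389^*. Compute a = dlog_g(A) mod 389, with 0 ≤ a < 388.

66

Baby-step giant-step with m = ceil(sqrt(388)) = 20.
Baby table (3^j mod 389 for j=0..19):
  0:1  1:3  2:9  3:27  4:81  5:243  6:340  7:242
  8:337  9:233  10:310  11:152  12:67  13:201  14:214  15:253
  16:370  17:332  18:218  19:265
Giant step factor: 3^(-20) ≡ 206 (mod 389).
Scan 54·206^i mod 389 for i = 0, 1, …:
  i=0: 54   i=1: 232   i=2: 334   i=3: 340
Match at i=3, j=6: a = 3·20 + 6 = 66.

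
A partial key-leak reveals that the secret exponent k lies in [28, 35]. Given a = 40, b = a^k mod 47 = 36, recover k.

Compute 40^28 mod 47 = 28, then multiply by 40 repeatedly:
  40^28=28  40^29=39  40^30=9  40^31=31  40^32=18
  40^33=15  40^34=36
Found 36 at exponent 34.

34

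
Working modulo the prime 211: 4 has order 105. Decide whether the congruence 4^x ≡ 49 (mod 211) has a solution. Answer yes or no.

yes

49 ∈ ⟨4⟩ iff 49^105 ≡ 1 (mod 211), since |⟨4⟩| = 105.
49^105 mod 211 = 1.
Since 1 = 1, 49 lies in the subgroup.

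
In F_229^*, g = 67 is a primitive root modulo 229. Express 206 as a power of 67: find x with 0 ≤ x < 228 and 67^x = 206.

145

Baby-step giant-step with m = ceil(sqrt(228)) = 16.
Baby table (67^j mod 229 for j=0..15):
  0:1  1:67  2:138  3:86  4:37  5:189  6:68  7:205
  8:224  9:123  10:226  11:28  12:44  13:200  14:118  15:120
Giant step factor: 67^(-16) ≡ 55 (mod 229).
Scan 206·55^i mod 229 for i = 0, 1, …:
  i=0: 206   i=1: 109   i=2: 41   i=3: 194
  i=4: 136   i=5: 152   i=6: 116   i=7: 197
  i=8: 72   i=9: 67
Match at i=9, j=1: x = 9·16 + 1 = 145.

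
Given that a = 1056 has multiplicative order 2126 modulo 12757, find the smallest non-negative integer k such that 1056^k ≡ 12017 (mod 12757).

1176

Baby-step giant-step with m = ceil(sqrt(2126)) = 47.
Baby table (1056^j mod 12757 for j=0..46):
  0:1  1:1056  2:5277  3:10460  4:10955  5:10638  6:7568  7:5926
  8:6926  9:4095  10:12454  11:11714  12:8451  13:7113  14:10212  15:4207
  16:3156  17:3159  18:6327  19:9401  20:2510  21:9861  22:3504  23:694
  24:5715  25:979  26:507  27:12355  28:9226  29:9065  30:4890  31:10012
  32:9876  33:6587  34:3307  35:9531  36:12220  37:6993  38:11062  39:8817
  40:10899  41:2530  42:5467  43:6988  44:5782  45:7946  46:9627
Giant step factor: 1056^(-47) ≡ 5933 (mod 12757).
Scan 12017·5933^i mod 12757 for i = 0, 1, …:
  i=0: 12017   i=1: 10745   i=2: 3356   i=3: 10228
  i=4: 10432   i=5: 8849   i=6: 6062   i=7: 3863
  i=8: 7607   i=9: 10822     …   i=24: 3305
  i=25: 1056
Match at i=25, j=1: k = 25·47 + 1 = 1176.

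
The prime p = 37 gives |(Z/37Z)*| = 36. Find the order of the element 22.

The order of 22 must divide p − 1 = 36 = 2^2 · 3^2.
Divisors: 1, 2, 3, 4, 6, 9, 12, 18, 36.
Check each in increasing order: 22^1 ≡ 22;  22^2 ≡ 3;  22^3 ≡ 29;  22^4 ≡ 9;  22^6 ≡ 27;  22^9 ≡ 6;  22^12 ≡ 26;  22^18 ≡ 36;  22^36 ≡ 1.
Smallest exponent giving 1 is 36.

36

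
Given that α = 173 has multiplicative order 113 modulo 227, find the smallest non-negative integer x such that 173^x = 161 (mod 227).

42

Baby-step giant-step with m = ceil(sqrt(113)) = 11.
Baby table (173^j mod 227 for j=0..10):
  0:1  1:173  2:192  3:74  4:90  5:134  6:28  7:77
  8:155  9:29  10:23
Giant step factor: 173^(-11) ≡ 70 (mod 227).
Scan 161·70^i mod 227 for i = 0, 1, …:
  i=0: 161   i=1: 147   i=2: 75   i=3: 29
Match at i=3, j=9: x = 3·11 + 9 = 42.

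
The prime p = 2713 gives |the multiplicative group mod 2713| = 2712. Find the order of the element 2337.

The order of 2337 must divide p − 1 = 2712 = 2^3 · 3 · 113.
Divisors: 1, 2, 3, 4, 6, 8, 12, 24, 113, 226, 339, 452, 678, 904, 1356, 2712.
Check each in increasing order: 2337^1 ≡ 2337;  2337^2 ≡ 300;  2337^3 ≡ 1146;  2337^4 ≡ 471;  2337^6 ≡ 224;  2337^8 ≡ 2088;  2337^12 ≡ 1342;  2337^24 ≡ 2245;  2337^113 ≡ 696;  2337^226 ≡ 1502;  2337^339 ≡ 887;  2337^452 ≡ 1501;  2337^678 ≡ 2712;  2337^904 ≡ 1211;  2337^1356 ≡ 1.
Smallest exponent giving 1 is 1356.

1356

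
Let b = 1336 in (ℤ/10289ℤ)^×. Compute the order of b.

The order of 1336 must divide p − 1 = 10288 = 2^4 · 643.
Divisors: 1, 2, 4, 8, 16, 643, 1286, 2572, 5144, 10288.
Check each in increasing order: 1336^1 ≡ 1336;  1336^2 ≡ 4899;  1336^4 ≡ 6253;  1336^8 ≡ 1809;  1336^16 ≡ 579;  1336^643 ≡ 4397;  1336^1286 ≡ 578;  1336^2572 ≡ 4836;  1336^5144 ≡ 10288;  1336^10288 ≡ 1.
Smallest exponent giving 1 is 10288.

10288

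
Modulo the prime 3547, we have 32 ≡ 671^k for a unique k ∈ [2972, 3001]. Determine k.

2975

Compute 671^2972 mod 3547 = 3114, then multiply by 671 repeatedly:
  671^2972=3114  671^2973=311  671^2974=2955  671^2975=32
Found 32 at exponent 2975.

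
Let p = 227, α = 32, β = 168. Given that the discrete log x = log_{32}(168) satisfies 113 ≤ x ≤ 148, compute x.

Compute 32^113 mod 227 = 226, then multiply by 32 repeatedly:
  32^113=226  32^114=195  32^115=111  32^116=147  32^117=164
  32^118=27  32^119=183  32^120=181  32^121=117  32^122=112
  32^123=179  32^124=53  32^125=107  32^126=19  32^127=154
  32^128=161  32^129=158  32^130=62  32^131=168
Found 168 at exponent 131.

131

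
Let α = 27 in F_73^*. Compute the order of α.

4

The order of 27 must divide p − 1 = 72 = 2^3 · 3^2.
Divisors: 1, 2, 3, 4, 6, 8, 9, 12, 18, 24, 36, 72.
Check each in increasing order: 27^1 ≡ 27;  27^2 ≡ 72;  27^3 ≡ 46;  27^4 ≡ 1.
Smallest exponent giving 1 is 4.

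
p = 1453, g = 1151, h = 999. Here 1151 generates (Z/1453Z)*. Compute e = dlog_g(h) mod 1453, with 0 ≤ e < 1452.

256

Baby-step giant-step with m = ceil(sqrt(1452)) = 39.
Baby table (1151^j mod 1453 for j=0..38):
  0:1  1:1151  2:1118  3:913  4:344  5:728  6:1000  7:224
  8:643  9:516  10:1092  11:47  12:336  13:238  14:774  15:185
  16:797  17:504  18:357  19:1161  20:1004  21:469  22:756  23:1262
  24:1015  25:53  26:1430  27:1134  28:440  29:796  30:806  31:692
  32:248  33:660  34:1194  35:1209  36:1038  37:372  38:990
Giant step factor: 1151^(-39) ≡ 374 (mod 1453).
Scan 999·374^i mod 1453 for i = 0, 1, …:
  i=0: 999   i=1: 205   i=2: 1114   i=3: 1078
  i=4: 691   i=5: 1253   i=6: 756
Match at i=6, j=22: e = 6·39 + 22 = 256.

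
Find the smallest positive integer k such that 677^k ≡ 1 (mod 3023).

1511

The order of 677 must divide p − 1 = 3022 = 2 · 1511.
Divisors: 1, 2, 1511, 3022.
Check each in increasing order: 677^1 ≡ 677;  677^2 ≡ 1856;  677^1511 ≡ 1.
Smallest exponent giving 1 is 1511.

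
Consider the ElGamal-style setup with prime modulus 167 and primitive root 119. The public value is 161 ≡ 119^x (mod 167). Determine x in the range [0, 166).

143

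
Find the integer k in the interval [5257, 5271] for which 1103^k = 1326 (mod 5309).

Compute 1103^5257 mod 5309 = 636, then multiply by 1103 repeatedly:
  1103^5257=636  1103^5258=720  1103^5259=3119  1103^5260=25  1103^5261=1030
  1103^5262=5273  1103^5263=2764  1103^5264=1326
Found 1326 at exponent 5264.

5264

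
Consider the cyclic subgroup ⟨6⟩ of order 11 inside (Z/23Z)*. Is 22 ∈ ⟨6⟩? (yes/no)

22 ∈ ⟨6⟩ iff 22^11 ≡ 1 (mod 23), since |⟨6⟩| = 11.
22^11 mod 23 = 22.
Since 22 ≠ 1, 22 does not lie in the subgroup.

no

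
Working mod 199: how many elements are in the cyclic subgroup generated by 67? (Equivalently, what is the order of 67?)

66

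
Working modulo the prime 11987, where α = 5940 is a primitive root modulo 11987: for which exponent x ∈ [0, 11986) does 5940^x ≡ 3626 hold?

157

Baby-step giant-step with m = ceil(sqrt(11986)) = 110.
Baby table (5940^j mod 11987 for j=0..109):
  0:1  1:5940  2:5859  3:4199  4:9100  5:4617  6:10711  7:8331
  8:3804  9:265  10:3803  11:6312  12:9931  13:2113  14:831  15:9483
  16:2107  17:1152  18:10290  19:887  20:6487  21:6562  22:8543  23:4449
  24:7712  25:6953  26:5605  27:5801  28:7302  29:4914  30:815  31:10339
  32:4259  33:5890  34:8534  35:10924  36:2929  37:5123  38:7614  39:209
  40:6799  41:1857  42:2540  43:7954  44:5993  45:9017  46:3064  47:3894
  48:7437  49:3685  50:638  51:1828  52:10085  53:5861  54:4092  55:8831
  56:1028  57:4937  58:5578  59:1252  60:4940  61:11411  62:6842  63:5550
  64:2750  65:8706  66:1722  67:3769  68:8131  69:2517  70:3191  71:3093
  72:8336  73:9530  74:5586  75:824  76:3864  77:9042  78:7720  79:6525
  80:4529  81:3432  82:8180  83:5889  84:2594  85:5065  86:10717  87:8010
  88:2997  89:1485  90:10455  91:10040  92:2275  93:4151  94:11668  95:11073
  96:951  97:3063  98:9941  99:1578  100:11473  101:3525  102:9198  103:11361
  104:9517  105:288  106:8566  107:9212  108:10612  109:7634
Giant step factor: 5940^(-110) ≡ 3578 (mod 11987).
Scan 3626·3578^i mod 11987 for i = 0, 1, …:
  i=0: 3626   i=1: 3894
Match at i=1, j=47: x = 1·110 + 47 = 157.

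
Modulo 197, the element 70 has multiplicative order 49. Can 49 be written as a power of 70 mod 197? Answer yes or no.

49 ∈ ⟨70⟩ iff 49^49 ≡ 1 (mod 197), since |⟨70⟩| = 49.
49^49 mod 197 = 1.
Since 1 = 1, 49 lies in the subgroup.

yes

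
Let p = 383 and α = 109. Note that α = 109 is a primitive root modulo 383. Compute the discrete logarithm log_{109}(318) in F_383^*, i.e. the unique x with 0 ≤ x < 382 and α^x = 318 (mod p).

Baby-step giant-step with m = ceil(sqrt(382)) = 20.
Baby table (109^j mod 383 for j=0..19):
  0:1  1:109  2:8  3:106  4:64  5:82  6:129  7:273
  8:266  9:269  10:213  11:237  12:172  13:364  14:227  15:231
  16:284  17:316  18:357  19:230
Giant step factor: 109^(-20) ≡ 116 (mod 383).
Scan 318·116^i mod 383 for i = 0, 1, …:
  i=0: 318   i=1: 120   i=2: 132   i=3: 375
  i=4: 221   i=5: 358   i=6: 164   i=7: 257
  i=8: 321   i=9: 85   i=10: 285   i=11: 122
  i=12: 364
Match at i=12, j=13: x = 12·20 + 13 = 253.

253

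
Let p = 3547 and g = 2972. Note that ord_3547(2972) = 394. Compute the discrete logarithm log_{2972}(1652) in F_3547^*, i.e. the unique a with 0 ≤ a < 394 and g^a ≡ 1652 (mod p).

173

Baby-step giant-step with m = ceil(sqrt(394)) = 20.
Baby table (2972^j mod 3547 for j=0..19):
  0:1  1:2972  2:754  3:2731  4:996  5:1914  6:2567  7:3074
  8:2403  9:1605  10:2892  11:643  12:2710  13:2430  14:268  15:1968
  16:3440  17:1226  18:903  19:2184
Giant step factor: 2972^(-20) ≡ 416 (mod 3547).
Scan 1652·416^i mod 3547 for i = 0, 1, …:
  i=0: 1652   i=1: 2661   i=2: 312   i=3: 2100
  i=4: 1038   i=5: 2621   i=6: 1407   i=7: 57
  i=8: 2430
Match at i=8, j=13: a = 8·20 + 13 = 173.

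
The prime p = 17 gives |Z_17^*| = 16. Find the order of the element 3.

16

The order of 3 must divide p − 1 = 16 = 2^4.
Divisors: 1, 2, 4, 8, 16.
Check each in increasing order: 3^1 ≡ 3;  3^2 ≡ 9;  3^4 ≡ 13;  3^8 ≡ 16;  3^16 ≡ 1.
Smallest exponent giving 1 is 16.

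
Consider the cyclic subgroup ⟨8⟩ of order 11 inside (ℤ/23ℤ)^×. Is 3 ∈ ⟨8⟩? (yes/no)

yes

⟨8⟩ has order 11; its elements mod 23 are {1, 2, 3, 4, 6, 8, 9, 12, 13, 16, 18}.
3 is in this set.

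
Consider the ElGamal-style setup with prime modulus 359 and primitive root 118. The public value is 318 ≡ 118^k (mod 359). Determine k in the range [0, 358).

315

Baby-step giant-step with m = ceil(sqrt(358)) = 19.
Baby table (118^j mod 359 for j=0..18):
  0:1  1:118  2:282  3:248  4:185  5:290  6:115  7:287
  8:120  9:159  10:94  11:322  12:301  13:336  14:158  15:335
  16:40  17:53  18:151
Giant step factor: 118^(-19) ≡ 291 (mod 359).
Scan 318·291^i mod 359 for i = 0, 1, …:
  i=0: 318   i=1: 275   i=2: 327   i=3: 22
  i=4: 299   i=5: 131   i=6: 67   i=7: 111
  i=8: 350   i=9: 253     …   i=15: 217
  i=16: 322
Match at i=16, j=11: k = 16·19 + 11 = 315.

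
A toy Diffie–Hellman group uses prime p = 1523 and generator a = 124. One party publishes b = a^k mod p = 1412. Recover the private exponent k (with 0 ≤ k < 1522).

154

Baby-step giant-step with m = ceil(sqrt(1522)) = 40.
Baby table (124^j mod 1523 for j=0..39):
  0:1  1:124  2:146  3:1351  4:1517  5:779  6:647  7:1032
  8:36  9:1418  10:687  11:1423  12:1307  13:630  14:447  15:600
  16:1296  17:789  18:364  19:969  20:1362  21:1358  22:862  23:278
  24:966  25:990  26:920  27:1378  28:296  29:152  30:572  31:870
  32:1270  33:611  34:1137  35:872  36:1518  37:903  38:793  39:860
Giant step factor: 124^(-40) ≡ 660 (mod 1523).
Scan 1412·660^i mod 1523 for i = 0, 1, …:
  i=0: 1412   i=1: 1367   i=2: 604   i=3: 1137
Match at i=3, j=34: k = 3·40 + 34 = 154.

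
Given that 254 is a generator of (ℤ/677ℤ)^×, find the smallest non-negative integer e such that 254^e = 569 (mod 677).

Baby-step giant-step with m = ceil(sqrt(676)) = 26.
Baby table (254^j mod 677 for j=0..25):
  0:1  1:254  2:201  3:279  4:458  5:565  6:663  7:506
  8:571  9:156  10:358  11:214  12:196  13:363  14:130  15:524
  16:404  17:389  18:641  19:334  20:211  21:111  22:437  23:647
  24:504  25:63
Giant step factor: 254^(-26) ≡ 344 (mod 677).
Scan 569·344^i mod 677 for i = 0, 1, …:
  i=0: 569   i=1: 83   i=2: 118   i=3: 649
  i=4: 523   i=5: 507   i=6: 419   i=7: 612
  i=8: 658   i=9: 234   i=10: 610   i=11: 647
Match at i=11, j=23: e = 11·26 + 23 = 309.

309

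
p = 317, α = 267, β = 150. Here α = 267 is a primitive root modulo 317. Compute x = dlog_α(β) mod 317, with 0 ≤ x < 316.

Baby-step giant-step with m = ceil(sqrt(316)) = 18.
Baby table (267^j mod 317 for j=0..17):
  0:1  1:267  2:281  3:215  4:28  5:185  6:260  7:314
  8:150  9:108  10:306  11:233  12:79  13:171  14:9  15:184
  16:310  17:33
Giant step factor: 267^(-18) ≡ 39 (mod 317).
Scan 150·39^i mod 317 for i = 0, 1, …:
  i=0: 150
Match at i=0, j=8: x = 0·18 + 8 = 8.

8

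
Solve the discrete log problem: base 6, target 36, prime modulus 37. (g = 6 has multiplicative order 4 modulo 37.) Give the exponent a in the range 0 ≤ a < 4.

2

Successive powers of 6 modulo 37:
  6^0=1  6^1=6  6^2=36
So 6^2 ≡ 36 (mod 37), giving a = 2.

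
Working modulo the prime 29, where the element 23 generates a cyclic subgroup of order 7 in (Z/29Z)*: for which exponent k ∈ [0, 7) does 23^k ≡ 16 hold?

3

Successive powers of 23 modulo 29:
  23^0=1  23^1=23  23^2=7  23^3=16
So 23^3 ≡ 16 (mod 29), giving k = 3.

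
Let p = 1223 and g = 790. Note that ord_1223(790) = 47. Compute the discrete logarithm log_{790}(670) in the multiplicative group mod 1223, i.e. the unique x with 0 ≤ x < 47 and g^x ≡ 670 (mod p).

20

Baby-step giant-step with m = ceil(sqrt(47)) = 7.
Baby table (790^j mod 1223 for j=0..6):
  0:1  1:790  2:370  3:3  4:1147  5:1110  6:9
Giant step factor: 790^(-7) ≡ 59 (mod 1223).
Scan 670·59^i mod 1223 for i = 0, 1, …:
  i=0: 670   i=1: 394   i=2: 9
Match at i=2, j=6: x = 2·7 + 6 = 20.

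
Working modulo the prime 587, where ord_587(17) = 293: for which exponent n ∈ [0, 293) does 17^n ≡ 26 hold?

Baby-step giant-step with m = ceil(sqrt(293)) = 18.
Baby table (17^j mod 587 for j=0..17):
  0:1  1:17  2:289  3:217  4:167  5:491  6:129  7:432
  8:300  9:404  10:411  11:530  12:205  13:550  14:545  15:460
  16:189  17:278
Giant step factor: 17^(-18) ≡ 137 (mod 587).
Scan 26·137^i mod 587 for i = 0, 1, …:
  i=0: 26   i=1: 40   i=2: 197   i=3: 574
  i=4: 567   i=5: 195   i=6: 300
Match at i=6, j=8: n = 6·18 + 8 = 116.

116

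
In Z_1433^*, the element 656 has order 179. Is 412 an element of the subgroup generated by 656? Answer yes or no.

412 ∈ ⟨656⟩ iff 412^179 ≡ 1 (mod 1433), since |⟨656⟩| = 179.
412^179 mod 1433 = 1091.
Since 1091 ≠ 1, 412 does not lie in the subgroup.

no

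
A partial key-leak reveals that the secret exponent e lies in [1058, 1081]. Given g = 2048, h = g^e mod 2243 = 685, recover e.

Compute 2048^1058 mod 2243 = 1242, then multiply by 2048 repeatedly:
  2048^1058=1242  2048^1059=54  2048^1060=685
Found 685 at exponent 1060.

1060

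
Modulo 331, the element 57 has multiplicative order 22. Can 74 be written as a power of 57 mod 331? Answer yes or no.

74 ∈ ⟨57⟩ iff 74^22 ≡ 1 (mod 331), since |⟨57⟩| = 22.
74^22 mod 331 = 1.
Since 1 = 1, 74 lies in the subgroup.

yes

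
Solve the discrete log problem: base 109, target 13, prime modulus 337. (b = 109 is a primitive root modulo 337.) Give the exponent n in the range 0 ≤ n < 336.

Baby-step giant-step with m = ceil(sqrt(336)) = 19.
Baby table (109^j mod 337 for j=0..18):
  0:1  1:109  2:86  3:275  4:319  5:60  6:137  7:105
  8:324  9:268  10:230  11:132  12:234  13:231  14:241  15:320
  16:169  17:223  18:43
Giant step factor: 109^(-19) ≡ 250 (mod 337).
Scan 13·250^i mod 337 for i = 0, 1, …:
  i=0: 13   i=1: 217   i=2: 330   i=3: 272
  i=4: 263   i=5: 35   i=6: 325   i=7: 33
  i=8: 162   i=9: 60
Match at i=9, j=5: n = 9·19 + 5 = 176.

176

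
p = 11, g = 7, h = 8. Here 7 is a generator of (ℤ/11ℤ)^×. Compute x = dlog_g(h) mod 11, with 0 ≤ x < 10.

9

Successive powers of 7 modulo 11:
  7^0=1  7^1=7  7^2=5  7^3=2  7^4=3  7^5=10
  7^6=4  7^7=6  7^8=9  7^9=8
So 7^9 ≡ 8 (mod 11), giving x = 9.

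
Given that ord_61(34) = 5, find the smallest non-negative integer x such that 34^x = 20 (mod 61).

Successive powers of 34 modulo 61:
  34^0=1  34^1=34  34^2=58  34^3=20
So 34^3 ≡ 20 (mod 61), giving x = 3.

3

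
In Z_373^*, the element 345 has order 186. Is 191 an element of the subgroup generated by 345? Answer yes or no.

191 ∈ ⟨345⟩ iff 191^186 ≡ 1 (mod 373), since |⟨345⟩| = 186.
191^186 mod 373 = 372.
Since 372 ≠ 1, 191 does not lie in the subgroup.

no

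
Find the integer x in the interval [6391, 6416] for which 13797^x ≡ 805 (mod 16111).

Compute 13797^6391 mod 16111 = 7381, then multiply by 13797 repeatedly:
  13797^6391=7381  13797^6392=14137  13797^6393=8423  13797^6394=3488  13797^6395=379
  13797^6396=9099  13797^6397=1991  13797^6398=572  13797^6399=13605  13797^6400=15035
  13797^6401=8770  13797^6402=6080  13797^6403=11894  13797^6404=10983  13797^6405=8496
  13797^6406=11787  13797^6407=805
Found 805 at exponent 6407.

6407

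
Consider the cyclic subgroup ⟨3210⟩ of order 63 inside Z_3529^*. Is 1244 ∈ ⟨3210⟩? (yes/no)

1244 ∈ ⟨3210⟩ iff 1244^63 ≡ 1 (mod 3529), since |⟨3210⟩| = 63.
1244^63 mod 3529 = 731.
Since 731 ≠ 1, 1244 does not lie in the subgroup.

no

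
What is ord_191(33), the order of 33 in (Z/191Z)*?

190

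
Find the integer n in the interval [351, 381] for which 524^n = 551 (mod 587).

Compute 524^351 mod 587 = 424, then multiply by 524 repeatedly:
  524^351=424  524^352=290  524^353=514  524^354=490  524^355=241
  524^356=79  524^357=306  524^358=93  524^359=11  524^360=481
  524^361=221  524^362=165  524^363=171  524^364=380  524^365=127
  524^366=217  524^367=417  524^368=144  524^369=320  524^370=385
  524^371=399  524^372=104  524^373=492  524^374=115  524^375=386
  524^376=336  524^377=551
Found 551 at exponent 377.

377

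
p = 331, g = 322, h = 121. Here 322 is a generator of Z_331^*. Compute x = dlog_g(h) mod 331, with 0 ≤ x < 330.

302

Baby-step giant-step with m = ceil(sqrt(330)) = 19.
Baby table (322^j mod 331 for j=0..18):
  0:1  1:322  2:81  3:264  4:272  5:200  6:186  7:312
  8:171  9:116  10:280  11:128  12:172  13:107  14:30  15:61
  16:113  17:307  18:216
Giant step factor: 322^(-19) ≡ 134 (mod 331).
Scan 121·134^i mod 331 for i = 0, 1, …:
  i=0: 121   i=1: 326   i=2: 323   i=3: 252
  i=4: 6   i=5: 142   i=6: 161   i=7: 59
  i=8: 293   i=9: 204     …   i=14: 316
  i=15: 307
Match at i=15, j=17: x = 15·19 + 17 = 302.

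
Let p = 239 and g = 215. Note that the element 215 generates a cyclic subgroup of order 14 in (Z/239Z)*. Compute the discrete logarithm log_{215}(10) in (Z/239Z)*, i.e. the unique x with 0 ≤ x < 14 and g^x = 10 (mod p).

Successive powers of 215 modulo 239:
  215^0=1  215^1=215  215^2=98  215^3=38  215^4=44  215^5=139
  215^6=10
So 215^6 ≡ 10 (mod 239), giving x = 6.

6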